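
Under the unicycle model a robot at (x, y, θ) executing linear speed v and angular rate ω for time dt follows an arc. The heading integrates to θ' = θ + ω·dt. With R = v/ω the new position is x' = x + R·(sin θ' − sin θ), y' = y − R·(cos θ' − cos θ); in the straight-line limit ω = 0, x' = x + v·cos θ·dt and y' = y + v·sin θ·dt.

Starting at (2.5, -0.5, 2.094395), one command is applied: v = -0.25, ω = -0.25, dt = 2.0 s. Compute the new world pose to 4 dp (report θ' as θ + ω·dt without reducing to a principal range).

(2.6337, -0.9764, 1.5944)

θ' = 2.0944 + -0.25·2.0 = 1.5944
R = v/ω = -0.25/-0.25 = 1.0000
x' = 2.5 + 1.0000·(sin 1.5944 − sin 2.0944) = 2.6337
y' = -0.5 − 1.0000·(cos 1.5944 − cos 2.0944) = -0.9764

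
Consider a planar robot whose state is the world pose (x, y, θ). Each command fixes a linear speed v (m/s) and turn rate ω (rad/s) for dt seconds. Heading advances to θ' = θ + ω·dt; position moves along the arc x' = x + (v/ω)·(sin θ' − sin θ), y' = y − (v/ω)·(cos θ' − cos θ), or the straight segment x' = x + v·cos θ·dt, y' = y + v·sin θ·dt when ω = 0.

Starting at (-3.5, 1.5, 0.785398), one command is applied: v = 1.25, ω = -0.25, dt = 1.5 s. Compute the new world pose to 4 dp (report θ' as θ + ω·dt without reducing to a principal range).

(-1.9593, 2.5493, 0.4104)

θ' = 0.7854 + -0.25·1.5 = 0.4104
R = v/ω = 1.25/-0.25 = -5.0000
x' = -3.5 + -5.0000·(sin 0.4104 − sin 0.7854) = -1.9593
y' = 1.5 − -5.0000·(cos 0.4104 − cos 0.7854) = 2.5493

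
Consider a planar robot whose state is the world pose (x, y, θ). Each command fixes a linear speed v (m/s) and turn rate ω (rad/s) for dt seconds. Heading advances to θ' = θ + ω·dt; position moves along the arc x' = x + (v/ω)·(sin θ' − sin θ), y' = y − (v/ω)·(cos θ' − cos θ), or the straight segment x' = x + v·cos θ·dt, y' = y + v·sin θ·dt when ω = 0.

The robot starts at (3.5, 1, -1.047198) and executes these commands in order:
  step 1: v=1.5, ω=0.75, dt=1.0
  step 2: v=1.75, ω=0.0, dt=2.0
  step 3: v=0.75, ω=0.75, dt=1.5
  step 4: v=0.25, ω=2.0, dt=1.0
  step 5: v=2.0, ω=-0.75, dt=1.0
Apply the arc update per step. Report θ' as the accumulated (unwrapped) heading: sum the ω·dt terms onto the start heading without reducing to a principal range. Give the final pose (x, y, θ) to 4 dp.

(7.4606, 0.7875, 2.0778)

step 1: θ'=-0.2972 (R=2.0000) → pose (4.6464, 0.0877, -0.2972)
step 2: θ'=-0.2972 (straight) → pose (7.9929, -0.9373, -0.2972)
step 3: θ'=0.8278 (R=1.0000) → pose (9.0222, -0.6576, 0.8278)
step 4: θ'=2.8278 (R=0.1250) → pose (8.9687, -0.4541, 2.8278)
step 5: θ'=2.0778 (R=-2.6667) → pose (7.4606, 0.7875, 2.0778)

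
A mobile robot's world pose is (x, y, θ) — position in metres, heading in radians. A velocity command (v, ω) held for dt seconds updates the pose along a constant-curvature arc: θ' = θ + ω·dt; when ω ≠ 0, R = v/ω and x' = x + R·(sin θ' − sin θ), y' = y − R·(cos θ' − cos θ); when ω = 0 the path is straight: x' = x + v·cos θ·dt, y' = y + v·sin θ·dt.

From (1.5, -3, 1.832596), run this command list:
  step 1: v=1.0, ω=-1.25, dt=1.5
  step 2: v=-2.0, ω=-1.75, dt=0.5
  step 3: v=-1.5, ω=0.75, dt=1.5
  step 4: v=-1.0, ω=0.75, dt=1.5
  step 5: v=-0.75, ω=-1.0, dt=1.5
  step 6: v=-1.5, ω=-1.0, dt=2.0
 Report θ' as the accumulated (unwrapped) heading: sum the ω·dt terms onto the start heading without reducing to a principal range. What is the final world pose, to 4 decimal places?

(-3.4182, -0.0361, -2.1674)

step 1: θ'=-0.0424 (R=-0.8000) → pose (2.3067, -1.9937, -0.0424)
step 2: θ'=-0.9174 (R=1.1429) → pose (1.4476, -1.5466, -0.9174)
step 3: θ'=0.2076 (R=-2.0000) → pose (-0.5526, -0.8053, 0.2076)
step 4: θ'=1.3326 (R=-1.3333) → pose (-1.5735, -1.7954, 1.3326)
step 5: θ'=-0.1674 (R=0.7500) → pose (-2.4273, -2.3579, -0.1674)
step 6: θ'=-2.1674 (R=1.5000) → pose (-3.4182, -0.0361, -2.1674)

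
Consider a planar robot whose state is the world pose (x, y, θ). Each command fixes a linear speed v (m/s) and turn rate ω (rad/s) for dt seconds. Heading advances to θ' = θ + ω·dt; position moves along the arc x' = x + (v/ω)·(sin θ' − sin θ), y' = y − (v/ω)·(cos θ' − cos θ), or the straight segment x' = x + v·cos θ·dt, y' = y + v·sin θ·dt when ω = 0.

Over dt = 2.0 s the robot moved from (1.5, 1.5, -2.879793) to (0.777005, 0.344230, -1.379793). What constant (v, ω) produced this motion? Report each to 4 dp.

Δθ = -1.379793 − -2.879793 = 1.500000
ω = Δθ/dt = 1.500000/2.0 = 0.7500
R = −Δy/(cos θ' − cos θ) = 1.0000
v = R·ω = 1.0000·0.7500 = 0.7500

v = 0.7500, ω = 0.7500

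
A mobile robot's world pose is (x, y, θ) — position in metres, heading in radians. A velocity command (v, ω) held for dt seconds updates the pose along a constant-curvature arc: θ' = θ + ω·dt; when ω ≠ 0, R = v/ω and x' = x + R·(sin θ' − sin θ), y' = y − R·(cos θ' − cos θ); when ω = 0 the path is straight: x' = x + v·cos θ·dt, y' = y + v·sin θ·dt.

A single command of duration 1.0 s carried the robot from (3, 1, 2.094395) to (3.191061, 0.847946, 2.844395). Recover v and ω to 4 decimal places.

Δθ = 2.844395 − 2.094395 = 0.750000
ω = Δθ/dt = 0.750000/1.0 = 0.7500
R = Δx/(sin θ' − sin θ) = -0.3333
v = R·ω = -0.3333·0.7500 = -0.2500

v = -0.2500, ω = 0.7500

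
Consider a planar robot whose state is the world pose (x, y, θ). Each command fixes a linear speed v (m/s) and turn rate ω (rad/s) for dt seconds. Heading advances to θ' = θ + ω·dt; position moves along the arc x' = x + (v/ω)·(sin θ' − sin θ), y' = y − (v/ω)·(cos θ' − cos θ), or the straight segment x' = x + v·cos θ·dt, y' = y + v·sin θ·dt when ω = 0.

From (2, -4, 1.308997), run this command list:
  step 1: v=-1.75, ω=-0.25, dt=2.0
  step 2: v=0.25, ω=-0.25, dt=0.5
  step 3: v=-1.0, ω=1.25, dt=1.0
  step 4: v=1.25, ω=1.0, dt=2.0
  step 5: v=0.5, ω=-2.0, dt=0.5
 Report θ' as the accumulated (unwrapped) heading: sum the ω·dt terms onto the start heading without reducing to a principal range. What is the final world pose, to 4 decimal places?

(-2.1350, -7.4748, 2.9340)

step 1: θ'=0.8090 (R=7.0000) → pose (0.3037, -7.0198, 0.8090)
step 2: θ'=0.6840 (R=-1.0000) → pose (0.3954, -6.9350, 0.6840)
step 3: θ'=1.9340 (R=-0.8000) → pose (0.1531, -7.8393, 1.9340)
step 4: θ'=3.9340 (R=1.2500) → pose (-1.9054, -7.4057, 3.9340)
step 5: θ'=2.9340 (R=-0.2500) → pose (-2.1350, -7.4748, 2.9340)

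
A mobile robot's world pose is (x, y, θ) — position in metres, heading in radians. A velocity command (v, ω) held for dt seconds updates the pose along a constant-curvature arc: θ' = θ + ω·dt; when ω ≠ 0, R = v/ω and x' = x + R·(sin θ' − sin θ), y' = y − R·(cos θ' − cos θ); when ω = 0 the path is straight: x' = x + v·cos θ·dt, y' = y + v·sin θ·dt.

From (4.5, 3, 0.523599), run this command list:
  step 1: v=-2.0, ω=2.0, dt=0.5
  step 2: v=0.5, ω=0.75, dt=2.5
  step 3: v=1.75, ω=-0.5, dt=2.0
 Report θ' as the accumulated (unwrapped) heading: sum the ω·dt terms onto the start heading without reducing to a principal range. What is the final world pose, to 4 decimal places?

step 1: θ'=1.5236 (R=-1.0000) → pose (4.0011, 2.1812, 1.5236)
step 2: θ'=3.3986 (R=0.6667) → pose (3.1657, 2.8574, 3.3986)
step 3: θ'=2.3986 (R=-3.5000) → pose (-0.0917, 3.6649, 2.3986)

(-0.0917, 3.6649, 2.3986)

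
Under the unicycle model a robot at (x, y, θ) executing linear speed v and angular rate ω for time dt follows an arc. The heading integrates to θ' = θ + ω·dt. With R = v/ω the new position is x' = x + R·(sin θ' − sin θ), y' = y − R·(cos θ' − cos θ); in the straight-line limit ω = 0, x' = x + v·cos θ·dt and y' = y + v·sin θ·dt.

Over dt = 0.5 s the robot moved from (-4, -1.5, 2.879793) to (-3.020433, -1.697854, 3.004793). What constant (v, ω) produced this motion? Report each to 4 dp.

v = -2.0000, ω = 0.2500

Δθ = 3.004793 − 2.879793 = 0.125000
ω = Δθ/dt = 0.125000/0.5 = 0.2500
R = Δx/(sin θ' − sin θ) = -8.0000
v = R·ω = -8.0000·0.2500 = -2.0000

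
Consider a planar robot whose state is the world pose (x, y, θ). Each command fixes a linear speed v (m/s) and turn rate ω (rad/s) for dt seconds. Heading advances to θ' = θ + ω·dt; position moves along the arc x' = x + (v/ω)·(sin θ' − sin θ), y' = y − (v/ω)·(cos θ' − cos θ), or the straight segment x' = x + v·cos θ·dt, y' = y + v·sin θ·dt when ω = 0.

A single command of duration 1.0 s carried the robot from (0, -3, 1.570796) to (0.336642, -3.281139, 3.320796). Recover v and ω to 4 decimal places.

Δθ = 3.320796 − 1.570796 = 1.750000
ω = Δθ/dt = 1.750000/1.0 = 1.7500
R = Δx/(sin θ' − sin θ) = -0.2857
v = R·ω = -0.2857·1.7500 = -0.5000

v = -0.5000, ω = 1.7500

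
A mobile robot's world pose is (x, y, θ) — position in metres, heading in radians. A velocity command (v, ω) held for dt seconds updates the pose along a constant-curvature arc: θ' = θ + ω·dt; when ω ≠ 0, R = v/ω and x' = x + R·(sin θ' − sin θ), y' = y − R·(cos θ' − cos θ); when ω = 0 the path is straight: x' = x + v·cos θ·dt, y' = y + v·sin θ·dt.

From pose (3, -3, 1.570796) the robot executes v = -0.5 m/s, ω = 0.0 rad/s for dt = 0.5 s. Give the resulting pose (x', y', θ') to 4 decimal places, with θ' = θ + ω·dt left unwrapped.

(3.0000, -3.2500, 1.5708)

θ' = 1.5708 + 0.0·0.5 = 1.5708
ω = 0 → straight: x' = 3 + -0.5·cos(1.5708)·0.5 = 3.0000
y' = -3 + -0.5·sin(1.5708)·0.5 = -3.2500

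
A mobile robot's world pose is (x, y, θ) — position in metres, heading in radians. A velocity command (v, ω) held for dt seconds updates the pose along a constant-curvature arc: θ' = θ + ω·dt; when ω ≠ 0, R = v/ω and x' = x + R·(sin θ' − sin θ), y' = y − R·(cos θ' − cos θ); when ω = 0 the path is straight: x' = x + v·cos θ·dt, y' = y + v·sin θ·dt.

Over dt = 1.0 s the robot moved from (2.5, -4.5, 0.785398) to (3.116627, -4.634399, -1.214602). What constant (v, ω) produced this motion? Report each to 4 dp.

v = 0.7500, ω = -2.0000

Δθ = -1.214602 − 0.785398 = -2.000000
ω = Δθ/dt = -2.000000/1.0 = -2.0000
R = Δx/(sin θ' − sin θ) = -0.3750
v = R·ω = -0.3750·-2.0000 = 0.7500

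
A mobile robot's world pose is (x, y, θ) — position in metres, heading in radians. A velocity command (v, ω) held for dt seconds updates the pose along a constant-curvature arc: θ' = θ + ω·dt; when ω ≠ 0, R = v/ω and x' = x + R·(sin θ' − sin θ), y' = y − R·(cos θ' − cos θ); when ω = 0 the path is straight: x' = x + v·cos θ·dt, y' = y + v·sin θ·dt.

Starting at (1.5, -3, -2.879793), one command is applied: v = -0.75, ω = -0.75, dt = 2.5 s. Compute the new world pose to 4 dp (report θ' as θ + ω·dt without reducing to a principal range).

(2.7579, -4.0083, -4.7548)

θ' = -2.8798 + -0.75·2.5 = -4.7548
R = v/ω = -0.75/-0.75 = 1.0000
x' = 1.5 + 1.0000·(sin -4.7548 − sin -2.8798) = 2.7579
y' = -3 − 1.0000·(cos -4.7548 − cos -2.8798) = -4.0083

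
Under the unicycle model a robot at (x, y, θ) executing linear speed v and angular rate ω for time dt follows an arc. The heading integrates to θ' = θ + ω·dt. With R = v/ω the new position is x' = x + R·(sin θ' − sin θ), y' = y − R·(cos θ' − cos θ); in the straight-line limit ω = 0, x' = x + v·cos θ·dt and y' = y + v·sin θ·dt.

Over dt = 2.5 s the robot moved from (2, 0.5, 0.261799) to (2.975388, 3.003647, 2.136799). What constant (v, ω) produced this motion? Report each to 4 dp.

Δθ = 2.136799 − 0.261799 = 1.875000
ω = Δθ/dt = 1.875000/2.5 = 0.7500
R = −Δy/(cos θ' − cos θ) = 1.6667
v = R·ω = 1.6667·0.7500 = 1.2500

v = 1.2500, ω = 0.7500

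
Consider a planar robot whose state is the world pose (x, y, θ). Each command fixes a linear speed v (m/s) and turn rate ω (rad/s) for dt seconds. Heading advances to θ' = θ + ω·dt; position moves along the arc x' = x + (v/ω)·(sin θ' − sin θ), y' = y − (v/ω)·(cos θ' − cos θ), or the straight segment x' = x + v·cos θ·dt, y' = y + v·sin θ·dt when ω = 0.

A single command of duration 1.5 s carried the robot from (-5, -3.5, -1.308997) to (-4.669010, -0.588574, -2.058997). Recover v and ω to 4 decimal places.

Δθ = -2.058997 − -1.308997 = -0.750000
ω = Δθ/dt = -0.750000/1.5 = -0.5000
R = −Δy/(cos θ' − cos θ) = 4.0000
v = R·ω = 4.0000·-0.5000 = -2.0000

v = -2.0000, ω = -0.5000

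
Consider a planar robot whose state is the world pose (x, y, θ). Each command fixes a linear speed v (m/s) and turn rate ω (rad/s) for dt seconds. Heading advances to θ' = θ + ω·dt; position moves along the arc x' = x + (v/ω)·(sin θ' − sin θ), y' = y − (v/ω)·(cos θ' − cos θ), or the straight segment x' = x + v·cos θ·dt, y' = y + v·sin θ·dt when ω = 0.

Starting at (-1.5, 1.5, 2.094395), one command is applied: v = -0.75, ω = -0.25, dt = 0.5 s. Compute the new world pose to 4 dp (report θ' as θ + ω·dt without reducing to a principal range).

θ' = 2.0944 + -0.25·0.5 = 1.9694
R = v/ω = -0.75/-0.25 = 3.0000
x' = -1.5 + 3.0000·(sin 1.9694 − sin 2.0944) = -1.3333
y' = 1.5 − 3.0000·(cos 1.9694 − cos 2.0944) = 1.1644

(-1.3333, 1.1644, 1.9694)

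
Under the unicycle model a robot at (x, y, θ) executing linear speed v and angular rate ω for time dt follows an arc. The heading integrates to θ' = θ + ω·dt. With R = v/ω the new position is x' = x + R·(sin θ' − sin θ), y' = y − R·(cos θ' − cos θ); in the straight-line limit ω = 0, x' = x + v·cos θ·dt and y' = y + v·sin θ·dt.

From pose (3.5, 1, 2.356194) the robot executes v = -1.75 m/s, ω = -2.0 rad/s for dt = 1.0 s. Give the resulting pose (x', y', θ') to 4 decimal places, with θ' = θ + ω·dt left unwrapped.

(3.1864, -0.4388, 0.3562)

θ' = 2.3562 + -2.0·1.0 = 0.3562
R = v/ω = -1.75/-2.0 = 0.8750
x' = 3.5 + 0.8750·(sin 0.3562 − sin 2.3562) = 3.1864
y' = 1 − 0.8750·(cos 0.3562 − cos 2.3562) = -0.4388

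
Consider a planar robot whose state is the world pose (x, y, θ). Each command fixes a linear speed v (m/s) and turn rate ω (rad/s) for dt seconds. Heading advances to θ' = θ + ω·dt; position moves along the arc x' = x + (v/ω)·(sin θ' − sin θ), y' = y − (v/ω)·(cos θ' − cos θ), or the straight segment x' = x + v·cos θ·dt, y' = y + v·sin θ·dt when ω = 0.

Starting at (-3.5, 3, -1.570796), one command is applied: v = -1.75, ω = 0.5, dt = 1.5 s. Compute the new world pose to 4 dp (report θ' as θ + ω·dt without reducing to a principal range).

θ' = -1.5708 + 0.5·1.5 = -0.8208
R = v/ω = -1.75/0.5 = -3.5000
x' = -3.5 + -3.5000·(sin -0.8208 − sin -1.5708) = -4.4391
y' = 3 − -3.5000·(cos -0.8208 − cos -1.5708) = 5.3857

(-4.4391, 5.3857, -0.8208)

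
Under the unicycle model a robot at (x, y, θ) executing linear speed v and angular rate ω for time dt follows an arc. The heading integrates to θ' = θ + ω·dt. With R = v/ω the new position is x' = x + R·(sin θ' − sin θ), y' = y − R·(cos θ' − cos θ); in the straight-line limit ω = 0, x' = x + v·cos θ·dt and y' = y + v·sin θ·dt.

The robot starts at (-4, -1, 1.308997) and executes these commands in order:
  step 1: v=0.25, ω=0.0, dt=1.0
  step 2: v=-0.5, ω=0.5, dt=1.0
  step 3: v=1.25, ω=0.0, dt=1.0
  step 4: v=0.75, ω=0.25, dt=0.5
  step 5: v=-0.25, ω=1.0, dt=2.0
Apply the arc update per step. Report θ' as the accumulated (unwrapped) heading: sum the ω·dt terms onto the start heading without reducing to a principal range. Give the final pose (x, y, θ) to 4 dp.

(-3.9354, 0.2326, 3.9340)

step 1: θ'=1.3090 (straight) → pose (-3.9353, -0.7585, 1.3090)
step 2: θ'=1.8090 (R=-1.0000) → pose (-3.9411, -1.2533, 1.8090)
step 3: θ'=1.8090 (straight) → pose (-4.2361, -0.0386, 1.8090)
step 4: θ'=1.9340 (R=3.0000) → pose (-4.3471, 0.3194, 1.9340)
step 5: θ'=3.9340 (R=-0.2500) → pose (-3.9354, 0.2326, 3.9340)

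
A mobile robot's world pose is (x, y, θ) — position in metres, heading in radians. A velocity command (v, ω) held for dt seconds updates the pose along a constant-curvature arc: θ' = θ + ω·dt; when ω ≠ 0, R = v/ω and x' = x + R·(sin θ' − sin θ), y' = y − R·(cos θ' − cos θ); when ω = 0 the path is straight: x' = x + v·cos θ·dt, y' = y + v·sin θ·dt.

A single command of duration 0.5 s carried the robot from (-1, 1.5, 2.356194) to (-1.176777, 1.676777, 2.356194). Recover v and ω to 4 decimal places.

Δθ = 2.356194 − 2.356194 = 0.000000
ω = Δθ/dt = 0.000000/0.5 = 0.0000
ω = 0 → v = (Δx·cos θ + Δy·sin θ)/dt = 0.5000

v = 0.5000, ω = 0.0000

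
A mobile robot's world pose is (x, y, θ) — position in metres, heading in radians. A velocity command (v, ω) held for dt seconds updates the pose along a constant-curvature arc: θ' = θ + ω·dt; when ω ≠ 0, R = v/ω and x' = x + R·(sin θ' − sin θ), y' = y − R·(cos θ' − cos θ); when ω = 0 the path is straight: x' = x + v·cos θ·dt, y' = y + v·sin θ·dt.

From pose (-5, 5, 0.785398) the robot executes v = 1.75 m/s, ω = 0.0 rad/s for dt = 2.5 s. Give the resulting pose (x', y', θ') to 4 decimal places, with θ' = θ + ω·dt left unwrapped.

θ' = 0.7854 + 0.0·2.5 = 0.7854
ω = 0 → straight: x' = -5 + 1.75·cos(0.7854)·2.5 = -1.9064
y' = 5 + 1.75·sin(0.7854)·2.5 = 8.0936

(-1.9064, 8.0936, 0.7854)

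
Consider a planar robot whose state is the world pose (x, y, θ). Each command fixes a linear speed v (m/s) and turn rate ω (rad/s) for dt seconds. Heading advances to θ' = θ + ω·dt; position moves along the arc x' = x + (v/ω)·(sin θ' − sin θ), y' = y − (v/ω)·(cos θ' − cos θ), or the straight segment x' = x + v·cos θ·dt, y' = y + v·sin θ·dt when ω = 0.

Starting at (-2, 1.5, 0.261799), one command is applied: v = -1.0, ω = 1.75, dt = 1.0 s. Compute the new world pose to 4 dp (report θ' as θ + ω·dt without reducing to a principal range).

(-2.3689, 0.7041, 2.0118)

θ' = 0.2618 + 1.75·1.0 = 2.0118
R = v/ω = -1.0/1.75 = -0.5714
x' = -2 + -0.5714·(sin 2.0118 − sin 0.2618) = -2.3689
y' = 1.5 − -0.5714·(cos 2.0118 − cos 0.2618) = 0.7041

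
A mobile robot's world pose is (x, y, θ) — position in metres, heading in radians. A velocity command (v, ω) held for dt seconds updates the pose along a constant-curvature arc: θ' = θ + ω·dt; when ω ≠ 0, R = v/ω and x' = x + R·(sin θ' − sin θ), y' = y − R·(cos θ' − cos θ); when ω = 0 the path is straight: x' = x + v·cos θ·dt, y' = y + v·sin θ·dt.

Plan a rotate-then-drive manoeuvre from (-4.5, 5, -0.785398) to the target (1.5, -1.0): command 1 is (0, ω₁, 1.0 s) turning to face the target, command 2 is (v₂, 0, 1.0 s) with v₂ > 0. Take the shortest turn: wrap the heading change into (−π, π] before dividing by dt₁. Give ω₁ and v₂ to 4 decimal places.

ω₁ = 0.0000, v₂ = 8.4853

heading to target = atan2(-1−5, 1.5−-4.5) = -0.7854
Δθ = wrap(-0.7854 − -0.7854) = 0.0000; ω₁ = Δθ/dt₁ = 0.0000
distance = √((1.5−-4.5)² + (-1−5)²) = 8.4853; v₂ = distance/dt₂ = 8.4853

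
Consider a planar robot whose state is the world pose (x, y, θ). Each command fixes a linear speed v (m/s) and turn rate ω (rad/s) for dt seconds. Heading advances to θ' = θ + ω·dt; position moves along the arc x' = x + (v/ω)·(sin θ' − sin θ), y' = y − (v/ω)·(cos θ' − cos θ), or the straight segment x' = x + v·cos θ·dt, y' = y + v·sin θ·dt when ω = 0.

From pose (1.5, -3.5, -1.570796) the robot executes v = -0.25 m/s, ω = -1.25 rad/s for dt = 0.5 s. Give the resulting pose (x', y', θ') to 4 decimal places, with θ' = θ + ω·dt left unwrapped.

(1.5378, -3.3830, -2.1958)

θ' = -1.5708 + -1.25·0.5 = -2.1958
R = v/ω = -0.25/-1.25 = 0.2000
x' = 1.5 + 0.2000·(sin -2.1958 − sin -1.5708) = 1.5378
y' = -3.5 − 0.2000·(cos -2.1958 − cos -1.5708) = -3.3830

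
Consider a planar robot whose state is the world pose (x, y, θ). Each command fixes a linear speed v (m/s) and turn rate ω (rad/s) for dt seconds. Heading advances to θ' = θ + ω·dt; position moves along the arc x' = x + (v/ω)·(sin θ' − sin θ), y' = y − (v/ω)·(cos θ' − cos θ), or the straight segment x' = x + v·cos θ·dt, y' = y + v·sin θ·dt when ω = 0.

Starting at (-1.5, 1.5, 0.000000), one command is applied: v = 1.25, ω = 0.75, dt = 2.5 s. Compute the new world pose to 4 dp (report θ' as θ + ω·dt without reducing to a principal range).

(0.0901, 3.6659, 1.8750)

θ' = 0.0000 + 0.75·2.5 = 1.8750
R = v/ω = 1.25/0.75 = 1.6667
x' = -1.5 + 1.6667·(sin 1.8750 − sin 0.0000) = 0.0901
y' = 1.5 − 1.6667·(cos 1.8750 − cos 0.0000) = 3.6659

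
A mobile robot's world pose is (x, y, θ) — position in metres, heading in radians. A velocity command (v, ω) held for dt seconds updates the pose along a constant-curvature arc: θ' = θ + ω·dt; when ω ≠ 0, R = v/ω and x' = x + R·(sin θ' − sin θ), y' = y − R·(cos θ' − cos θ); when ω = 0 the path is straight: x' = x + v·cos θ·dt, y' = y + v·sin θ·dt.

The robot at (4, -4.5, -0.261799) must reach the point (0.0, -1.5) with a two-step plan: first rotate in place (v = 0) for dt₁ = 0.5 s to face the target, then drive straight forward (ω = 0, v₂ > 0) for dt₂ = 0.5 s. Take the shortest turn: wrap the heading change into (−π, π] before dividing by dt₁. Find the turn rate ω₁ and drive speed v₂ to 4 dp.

heading to target = atan2(-1.5−-4.5, 0−4) = 2.4981
Δθ = wrap(2.4981 − -0.2618) = 2.7599; ω₁ = Δθ/dt₁ = 5.5198
distance = √((0−4)² + (-1.5−-4.5)²) = 5.0000; v₂ = distance/dt₂ = 10.0000

ω₁ = 5.5198, v₂ = 10.0000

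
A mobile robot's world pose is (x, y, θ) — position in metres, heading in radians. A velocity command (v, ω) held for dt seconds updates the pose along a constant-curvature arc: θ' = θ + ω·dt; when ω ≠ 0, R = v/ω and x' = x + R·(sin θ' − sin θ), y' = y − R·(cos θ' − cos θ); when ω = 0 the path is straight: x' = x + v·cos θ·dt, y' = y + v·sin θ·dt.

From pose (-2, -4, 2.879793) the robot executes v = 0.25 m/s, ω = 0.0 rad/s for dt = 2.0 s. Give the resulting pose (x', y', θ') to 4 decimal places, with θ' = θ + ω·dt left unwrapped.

(-2.4830, -3.8706, 2.8798)

θ' = 2.8798 + 0.0·2.0 = 2.8798
ω = 0 → straight: x' = -2 + 0.25·cos(2.8798)·2.0 = -2.4830
y' = -4 + 0.25·sin(2.8798)·2.0 = -3.8706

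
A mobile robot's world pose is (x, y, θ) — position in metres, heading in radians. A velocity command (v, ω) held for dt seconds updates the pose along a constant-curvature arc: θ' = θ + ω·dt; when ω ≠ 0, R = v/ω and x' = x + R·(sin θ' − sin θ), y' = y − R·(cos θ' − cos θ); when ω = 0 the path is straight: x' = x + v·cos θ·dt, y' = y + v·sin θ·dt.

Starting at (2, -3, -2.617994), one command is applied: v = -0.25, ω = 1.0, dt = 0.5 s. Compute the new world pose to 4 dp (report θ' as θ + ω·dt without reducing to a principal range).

θ' = -2.6180 + 1.0·0.5 = -2.1180
R = v/ω = -0.25/1.0 = -0.2500
x' = 2 + -0.2500·(sin -2.1180 − sin -2.6180) = 2.0885
y' = -3 − -0.2500·(cos -2.1180 − cos -2.6180) = -2.9136

(2.0885, -2.9136, -2.1180)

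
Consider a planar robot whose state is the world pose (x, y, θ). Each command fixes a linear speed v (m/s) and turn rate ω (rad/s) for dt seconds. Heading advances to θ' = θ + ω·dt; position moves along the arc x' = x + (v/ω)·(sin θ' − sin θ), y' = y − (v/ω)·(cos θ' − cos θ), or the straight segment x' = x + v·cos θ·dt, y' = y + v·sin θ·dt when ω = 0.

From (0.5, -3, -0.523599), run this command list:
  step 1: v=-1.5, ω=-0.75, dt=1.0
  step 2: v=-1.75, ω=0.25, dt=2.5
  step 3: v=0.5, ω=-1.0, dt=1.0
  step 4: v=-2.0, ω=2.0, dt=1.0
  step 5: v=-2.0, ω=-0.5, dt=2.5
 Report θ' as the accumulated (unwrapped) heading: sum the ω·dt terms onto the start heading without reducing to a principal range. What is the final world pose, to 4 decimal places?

(-8.5284, 3.5190, -0.8986)

step 1: θ'=-1.2736 (R=2.0000) → pose (-0.4123, -1.8536, -1.2736)
step 2: θ'=-0.6486 (R=-7.0000) → pose (-2.8770, 1.6750, -0.6486)
step 3: θ'=-1.6486 (R=-0.5000) → pose (-2.6805, 1.2377, -1.6486)
step 4: θ'=0.3514 (R=-1.0000) → pose (-4.0217, 2.2543, 0.3514)
step 5: θ'=-0.8986 (R=4.0000) → pose (-8.5284, 3.5190, -0.8986)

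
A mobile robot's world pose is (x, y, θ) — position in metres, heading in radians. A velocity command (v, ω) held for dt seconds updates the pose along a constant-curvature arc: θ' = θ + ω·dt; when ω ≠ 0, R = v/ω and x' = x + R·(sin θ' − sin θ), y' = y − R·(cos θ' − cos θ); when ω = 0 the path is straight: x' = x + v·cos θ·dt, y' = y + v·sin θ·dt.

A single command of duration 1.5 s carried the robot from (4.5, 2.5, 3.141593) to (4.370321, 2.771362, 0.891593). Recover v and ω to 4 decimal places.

v = 0.2500, ω = -1.5000

Δθ = 0.891593 − 3.141593 = -2.250000
ω = Δθ/dt = -2.250000/1.5 = -1.5000
R = −Δy/(cos θ' − cos θ) = -0.1667
v = R·ω = -0.1667·-1.5000 = 0.2500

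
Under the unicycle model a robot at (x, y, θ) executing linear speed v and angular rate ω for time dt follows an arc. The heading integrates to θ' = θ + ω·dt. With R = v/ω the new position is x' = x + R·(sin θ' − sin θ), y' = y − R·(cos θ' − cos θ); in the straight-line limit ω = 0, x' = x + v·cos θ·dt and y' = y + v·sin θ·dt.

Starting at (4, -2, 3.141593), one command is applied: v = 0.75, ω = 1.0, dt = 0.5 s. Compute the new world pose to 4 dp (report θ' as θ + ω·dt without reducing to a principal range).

(3.6404, -2.0918, 3.6416)

θ' = 3.1416 + 1.0·0.5 = 3.6416
R = v/ω = 0.75/1.0 = 0.7500
x' = 4 + 0.7500·(sin 3.6416 − sin 3.1416) = 3.6404
y' = -2 − 0.7500·(cos 3.6416 − cos 3.1416) = -2.0918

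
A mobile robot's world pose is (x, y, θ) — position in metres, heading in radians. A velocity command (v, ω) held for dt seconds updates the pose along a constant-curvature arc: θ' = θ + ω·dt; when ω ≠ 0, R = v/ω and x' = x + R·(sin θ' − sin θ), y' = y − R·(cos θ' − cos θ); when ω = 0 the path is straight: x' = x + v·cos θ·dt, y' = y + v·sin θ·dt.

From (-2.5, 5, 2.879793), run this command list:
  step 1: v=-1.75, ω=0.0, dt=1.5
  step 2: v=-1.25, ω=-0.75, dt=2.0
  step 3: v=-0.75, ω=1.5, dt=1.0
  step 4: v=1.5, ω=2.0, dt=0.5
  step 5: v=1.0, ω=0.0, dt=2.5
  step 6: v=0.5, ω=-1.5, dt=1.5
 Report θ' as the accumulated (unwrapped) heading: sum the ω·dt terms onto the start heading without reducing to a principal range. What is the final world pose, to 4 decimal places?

(-1.5031, 0.1913, 1.6298)

step 1: θ'=2.8798 (straight) → pose (0.0356, 4.3206, 2.8798)
step 2: θ'=1.3798 (R=1.6667) → pose (1.2405, 2.3943, 1.3798)
step 3: θ'=2.8798 (R=-0.5000) → pose (1.6020, 1.8164, 2.8798)
step 4: θ'=3.8798 (R=0.7500) → pose (0.9032, 1.6467, 3.8798)
step 5: θ'=3.8798 (straight) → pose (-0.9460, -0.0356, 3.8798)
step 6: θ'=1.6298 (R=-0.3333) → pose (-1.5031, 0.1913, 1.6298)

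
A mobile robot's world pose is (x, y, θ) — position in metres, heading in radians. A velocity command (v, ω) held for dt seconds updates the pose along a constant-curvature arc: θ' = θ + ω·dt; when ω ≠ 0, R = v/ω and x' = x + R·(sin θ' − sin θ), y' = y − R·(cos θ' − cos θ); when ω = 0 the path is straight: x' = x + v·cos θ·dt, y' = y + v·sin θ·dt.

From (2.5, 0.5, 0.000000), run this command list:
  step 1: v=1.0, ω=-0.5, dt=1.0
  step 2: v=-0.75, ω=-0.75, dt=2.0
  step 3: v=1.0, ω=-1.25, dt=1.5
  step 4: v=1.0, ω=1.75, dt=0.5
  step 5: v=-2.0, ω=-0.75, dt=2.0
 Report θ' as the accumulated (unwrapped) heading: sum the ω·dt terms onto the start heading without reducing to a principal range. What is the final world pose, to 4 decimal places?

(4.2859, -0.6492, -4.5000)

step 1: θ'=-0.5000 (R=-2.0000) → pose (3.4589, 0.2552, -0.5000)
step 2: θ'=-2.0000 (R=1.0000) → pose (3.0290, 1.5489, -2.0000)
step 3: θ'=-3.8750 (R=-0.8000) → pose (1.7660, 1.2875, -3.8750)
step 4: θ'=-3.0000 (R=0.5714) → pose (1.3029, 1.4287, -3.0000)
step 5: θ'=-4.5000 (R=2.6667) → pose (4.2859, -0.6492, -4.5000)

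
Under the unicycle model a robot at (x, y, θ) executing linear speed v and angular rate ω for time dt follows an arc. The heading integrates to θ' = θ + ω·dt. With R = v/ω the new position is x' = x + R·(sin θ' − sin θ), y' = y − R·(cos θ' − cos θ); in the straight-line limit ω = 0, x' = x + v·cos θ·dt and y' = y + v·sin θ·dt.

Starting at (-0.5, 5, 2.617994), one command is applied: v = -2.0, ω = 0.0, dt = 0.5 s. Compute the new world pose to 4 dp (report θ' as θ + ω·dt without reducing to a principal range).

θ' = 2.6180 + 0.0·0.5 = 2.6180
ω = 0 → straight: x' = -0.5 + -2.0·cos(2.6180)·0.5 = 0.3660
y' = 5 + -2.0·sin(2.6180)·0.5 = 4.5000

(0.3660, 4.5000, 2.6180)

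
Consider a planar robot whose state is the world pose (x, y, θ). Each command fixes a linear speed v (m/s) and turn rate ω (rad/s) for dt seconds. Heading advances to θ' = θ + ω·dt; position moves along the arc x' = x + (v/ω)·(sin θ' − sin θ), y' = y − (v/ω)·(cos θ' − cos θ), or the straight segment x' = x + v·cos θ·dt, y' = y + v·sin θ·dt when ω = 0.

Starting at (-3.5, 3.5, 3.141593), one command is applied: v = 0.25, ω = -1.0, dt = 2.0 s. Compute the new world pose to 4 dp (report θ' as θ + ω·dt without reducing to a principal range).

θ' = 3.1416 + -1.0·2.0 = 1.1416
R = v/ω = 0.25/-1.0 = -0.2500
x' = -3.5 + -0.2500·(sin 1.1416 − sin 3.1416) = -3.7273
y' = 3.5 − -0.2500·(cos 1.1416 − cos 3.1416) = 3.8540

(-3.7273, 3.8540, 1.1416)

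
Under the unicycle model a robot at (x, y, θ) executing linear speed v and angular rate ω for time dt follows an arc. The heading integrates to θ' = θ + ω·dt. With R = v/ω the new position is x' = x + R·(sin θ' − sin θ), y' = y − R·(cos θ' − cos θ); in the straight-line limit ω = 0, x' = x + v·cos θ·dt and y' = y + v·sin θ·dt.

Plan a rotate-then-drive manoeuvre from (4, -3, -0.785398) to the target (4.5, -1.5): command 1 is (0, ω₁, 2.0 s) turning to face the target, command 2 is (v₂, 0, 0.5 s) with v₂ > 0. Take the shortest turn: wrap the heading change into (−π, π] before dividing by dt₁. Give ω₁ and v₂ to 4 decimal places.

heading to target = atan2(-1.5−-3, 4.5−4) = 1.2490
Δθ = wrap(1.2490 − -0.7854) = 2.0344; ω₁ = Δθ/dt₁ = 1.0172
distance = √((4.5−4)² + (-1.5−-3)²) = 1.5811; v₂ = distance/dt₂ = 3.1623

ω₁ = 1.0172, v₂ = 3.1623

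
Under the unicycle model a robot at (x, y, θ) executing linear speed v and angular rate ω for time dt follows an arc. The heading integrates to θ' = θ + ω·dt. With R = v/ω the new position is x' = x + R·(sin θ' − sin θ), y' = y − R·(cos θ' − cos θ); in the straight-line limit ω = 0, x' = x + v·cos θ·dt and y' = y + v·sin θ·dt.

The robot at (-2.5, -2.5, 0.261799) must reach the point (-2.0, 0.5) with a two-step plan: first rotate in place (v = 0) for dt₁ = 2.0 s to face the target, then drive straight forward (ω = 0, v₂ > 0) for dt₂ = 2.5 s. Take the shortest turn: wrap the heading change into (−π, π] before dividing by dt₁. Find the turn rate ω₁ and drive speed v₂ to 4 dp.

heading to target = atan2(0.5−-2.5, -2−-2.5) = 1.4056
Δθ = wrap(1.4056 − 0.2618) = 1.1438; ω₁ = Δθ/dt₁ = 0.5719
distance = √((-2−-2.5)² + (0.5−-2.5)²) = 3.0414; v₂ = distance/dt₂ = 1.2166

ω₁ = 0.5719, v₂ = 1.2166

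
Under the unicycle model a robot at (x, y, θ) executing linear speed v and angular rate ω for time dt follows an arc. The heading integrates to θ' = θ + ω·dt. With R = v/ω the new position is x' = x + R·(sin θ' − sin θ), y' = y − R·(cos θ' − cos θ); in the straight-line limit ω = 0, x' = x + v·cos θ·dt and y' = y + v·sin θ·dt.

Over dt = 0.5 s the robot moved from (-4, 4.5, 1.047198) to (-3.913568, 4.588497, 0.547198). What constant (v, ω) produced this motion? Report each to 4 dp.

v = 0.2500, ω = -1.0000

Δθ = 0.547198 − 1.047198 = -0.500000
ω = Δθ/dt = -0.500000/0.5 = -1.0000
R = −Δy/(cos θ' − cos θ) = -0.2500
v = R·ω = -0.2500·-1.0000 = 0.2500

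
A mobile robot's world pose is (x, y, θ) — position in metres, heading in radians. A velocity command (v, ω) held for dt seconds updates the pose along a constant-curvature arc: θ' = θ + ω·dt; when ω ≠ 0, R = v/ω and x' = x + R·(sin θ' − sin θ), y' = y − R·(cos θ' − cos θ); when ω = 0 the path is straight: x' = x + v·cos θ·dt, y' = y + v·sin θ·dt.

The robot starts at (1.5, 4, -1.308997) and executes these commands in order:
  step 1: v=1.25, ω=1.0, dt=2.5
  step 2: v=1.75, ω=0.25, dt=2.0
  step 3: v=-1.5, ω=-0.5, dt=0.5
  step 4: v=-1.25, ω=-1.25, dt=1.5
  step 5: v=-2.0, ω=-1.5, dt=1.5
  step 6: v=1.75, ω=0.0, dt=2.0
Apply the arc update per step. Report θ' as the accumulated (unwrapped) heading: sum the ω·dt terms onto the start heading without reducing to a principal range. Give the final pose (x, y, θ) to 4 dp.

(-0.2673, 6.6283, -2.6840)

step 1: θ'=1.1910 (R=1.2500) → pose (3.8683, 3.8601, 1.1910)
step 2: θ'=1.6910 (R=7.0000) → pose (4.3166, 7.2946, 1.6910)
step 3: θ'=1.4410 (R=3.0000) → pose (4.3130, 6.5466, 1.4410)
step 4: θ'=-0.4340 (R=1.0000) → pose (2.9010, 5.7687, -0.4340)
step 5: θ'=-2.6840 (R=1.3333) → pose (2.8726, 8.1746, -2.6840)
step 6: θ'=-2.6840 (straight) → pose (-0.2673, 6.6283, -2.6840)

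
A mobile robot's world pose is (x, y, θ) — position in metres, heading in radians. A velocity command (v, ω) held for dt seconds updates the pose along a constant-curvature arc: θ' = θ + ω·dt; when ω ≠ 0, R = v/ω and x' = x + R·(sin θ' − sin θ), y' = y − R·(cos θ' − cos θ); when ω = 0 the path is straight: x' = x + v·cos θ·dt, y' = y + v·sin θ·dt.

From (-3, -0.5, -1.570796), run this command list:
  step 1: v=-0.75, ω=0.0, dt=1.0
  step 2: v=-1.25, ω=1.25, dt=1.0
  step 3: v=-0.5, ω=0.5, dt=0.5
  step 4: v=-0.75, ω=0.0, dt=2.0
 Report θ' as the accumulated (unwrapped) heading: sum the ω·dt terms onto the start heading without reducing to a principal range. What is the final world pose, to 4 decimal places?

step 1: θ'=-1.5708 (straight) → pose (-3.0000, 0.2500, -1.5708)
step 2: θ'=-0.3208 (R=-1.0000) → pose (-3.6847, 1.1990, -0.3208)
step 3: θ'=-0.0708 (R=-1.0000) → pose (-3.9293, 1.2475, -0.0708)
step 4: θ'=-0.0708 (straight) → pose (-5.4255, 1.3536, -0.0708)

(-5.4255, 1.3536, -0.0708)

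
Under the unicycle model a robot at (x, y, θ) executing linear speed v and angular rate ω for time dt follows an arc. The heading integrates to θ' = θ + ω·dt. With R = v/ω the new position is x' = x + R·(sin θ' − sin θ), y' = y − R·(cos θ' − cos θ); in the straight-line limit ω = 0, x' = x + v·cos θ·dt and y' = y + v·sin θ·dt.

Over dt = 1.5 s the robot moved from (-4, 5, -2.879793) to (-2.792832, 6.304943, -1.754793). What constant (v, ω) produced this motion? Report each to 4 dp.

Δθ = -1.754793 − -2.879793 = 1.125000
ω = Δθ/dt = 1.125000/1.5 = 0.7500
R = −Δy/(cos θ' − cos θ) = -1.6667
v = R·ω = -1.6667·0.7500 = -1.2500

v = -1.2500, ω = 0.7500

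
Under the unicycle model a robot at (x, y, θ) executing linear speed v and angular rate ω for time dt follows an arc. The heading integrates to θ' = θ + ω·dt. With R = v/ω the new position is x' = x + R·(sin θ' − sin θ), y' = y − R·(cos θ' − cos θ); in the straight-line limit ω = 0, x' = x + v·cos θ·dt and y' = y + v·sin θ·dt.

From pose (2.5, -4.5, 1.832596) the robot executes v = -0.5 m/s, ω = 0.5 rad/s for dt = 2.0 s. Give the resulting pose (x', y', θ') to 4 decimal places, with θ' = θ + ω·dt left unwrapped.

(3.1618, -5.1938, 2.8326)

θ' = 1.8326 + 0.5·2.0 = 2.8326
R = v/ω = -0.5/0.5 = -1.0000
x' = 2.5 + -1.0000·(sin 2.8326 − sin 1.8326) = 3.1618
y' = -4.5 − -1.0000·(cos 2.8326 − cos 1.8326) = -5.1938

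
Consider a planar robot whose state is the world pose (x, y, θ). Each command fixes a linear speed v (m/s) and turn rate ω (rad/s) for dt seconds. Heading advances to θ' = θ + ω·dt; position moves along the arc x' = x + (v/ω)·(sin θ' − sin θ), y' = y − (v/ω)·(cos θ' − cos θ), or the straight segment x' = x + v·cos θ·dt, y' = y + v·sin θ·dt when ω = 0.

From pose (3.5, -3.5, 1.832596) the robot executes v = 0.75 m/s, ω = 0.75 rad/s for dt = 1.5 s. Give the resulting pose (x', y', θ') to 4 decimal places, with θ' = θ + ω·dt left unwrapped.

θ' = 1.8326 + 0.75·1.5 = 2.9576
R = v/ω = 0.75/0.75 = 1.0000
x' = 3.5 + 1.0000·(sin 2.9576 − sin 1.8326) = 2.7170
y' = -3.5 − 1.0000·(cos 2.9576 − cos 1.8326) = -2.7757

(2.7170, -2.7757, 2.9576)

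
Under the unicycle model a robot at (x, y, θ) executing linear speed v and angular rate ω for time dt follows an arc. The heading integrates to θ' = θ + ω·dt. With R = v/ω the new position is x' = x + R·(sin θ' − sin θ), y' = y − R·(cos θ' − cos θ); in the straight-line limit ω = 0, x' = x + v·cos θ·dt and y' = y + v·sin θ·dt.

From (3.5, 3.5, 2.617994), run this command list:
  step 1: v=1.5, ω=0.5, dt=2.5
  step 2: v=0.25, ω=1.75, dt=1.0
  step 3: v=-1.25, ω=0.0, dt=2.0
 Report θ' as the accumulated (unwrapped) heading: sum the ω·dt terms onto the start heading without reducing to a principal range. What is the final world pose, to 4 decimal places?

(-1.9528, 4.4685, 5.6180)

step 1: θ'=3.8680 (R=3.0000) → pose (0.0074, 3.1446, 3.8680)
step 2: θ'=5.6180 (R=0.1429) → pose (0.0142, 2.9254, 5.6180)
step 3: θ'=5.6180 (straight) → pose (-1.9528, 4.4685, 5.6180)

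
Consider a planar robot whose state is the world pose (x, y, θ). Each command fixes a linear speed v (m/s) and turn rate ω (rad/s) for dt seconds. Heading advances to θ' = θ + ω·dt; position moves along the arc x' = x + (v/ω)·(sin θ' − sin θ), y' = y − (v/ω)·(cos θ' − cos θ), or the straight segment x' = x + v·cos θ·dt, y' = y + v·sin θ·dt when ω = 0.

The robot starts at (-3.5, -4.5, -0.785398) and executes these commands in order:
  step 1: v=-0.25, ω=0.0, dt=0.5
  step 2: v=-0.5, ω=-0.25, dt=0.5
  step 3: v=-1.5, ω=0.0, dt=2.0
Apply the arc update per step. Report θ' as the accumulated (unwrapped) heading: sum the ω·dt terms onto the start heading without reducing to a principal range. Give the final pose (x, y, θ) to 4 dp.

(-5.5940, -1.8550, -0.9104)

step 1: θ'=-0.7854 (straight) → pose (-3.5884, -4.4116, -0.7854)
step 2: θ'=-0.9104 (R=2.0000) → pose (-3.7537, -4.2243, -0.9104)
step 3: θ'=-0.9104 (straight) → pose (-5.5940, -1.8550, -0.9104)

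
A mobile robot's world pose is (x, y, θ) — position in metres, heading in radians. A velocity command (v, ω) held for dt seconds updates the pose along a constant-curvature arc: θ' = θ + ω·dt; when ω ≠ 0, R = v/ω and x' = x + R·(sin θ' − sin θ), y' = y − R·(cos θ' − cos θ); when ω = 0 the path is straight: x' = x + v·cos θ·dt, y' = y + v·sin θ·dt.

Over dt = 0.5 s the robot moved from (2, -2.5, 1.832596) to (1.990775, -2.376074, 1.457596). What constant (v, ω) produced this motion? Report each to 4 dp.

v = 0.2500, ω = -0.7500

Δθ = 1.457596 − 1.832596 = -0.375000
ω = Δθ/dt = -0.375000/0.5 = -0.7500
R = −Δy/(cos θ' − cos θ) = -0.3333
v = R·ω = -0.3333·-0.7500 = 0.2500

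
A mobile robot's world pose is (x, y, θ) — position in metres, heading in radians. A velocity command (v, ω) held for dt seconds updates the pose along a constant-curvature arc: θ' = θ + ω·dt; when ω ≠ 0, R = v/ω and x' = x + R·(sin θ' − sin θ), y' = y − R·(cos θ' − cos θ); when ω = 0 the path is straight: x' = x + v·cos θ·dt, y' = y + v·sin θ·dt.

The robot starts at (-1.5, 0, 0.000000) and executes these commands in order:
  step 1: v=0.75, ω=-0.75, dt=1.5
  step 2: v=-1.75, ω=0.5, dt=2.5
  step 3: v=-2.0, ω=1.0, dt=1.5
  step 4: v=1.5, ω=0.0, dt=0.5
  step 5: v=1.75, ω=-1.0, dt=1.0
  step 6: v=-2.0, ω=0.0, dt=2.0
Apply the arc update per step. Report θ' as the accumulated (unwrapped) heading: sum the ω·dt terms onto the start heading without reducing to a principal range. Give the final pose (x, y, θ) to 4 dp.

step 1: θ'=-1.1250 (R=-1.0000) → pose (-0.5977, -0.5688, -1.1250)
step 2: θ'=0.1250 (R=-3.5000) → pose (-4.1920, 1.3948, 0.1250)
step 3: θ'=1.6250 (R=-2.0000) → pose (-5.9397, -0.6980, 1.6250)
step 4: θ'=1.6250 (straight) → pose (-5.9804, 0.0509, 1.6250)
step 5: θ'=0.6250 (R=-1.7500) → pose (-5.2569, 1.5649, 0.6250)
step 6: θ'=0.6250 (straight) → pose (-8.5007, -0.7755, 0.6250)

(-8.5007, -0.7755, 0.6250)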